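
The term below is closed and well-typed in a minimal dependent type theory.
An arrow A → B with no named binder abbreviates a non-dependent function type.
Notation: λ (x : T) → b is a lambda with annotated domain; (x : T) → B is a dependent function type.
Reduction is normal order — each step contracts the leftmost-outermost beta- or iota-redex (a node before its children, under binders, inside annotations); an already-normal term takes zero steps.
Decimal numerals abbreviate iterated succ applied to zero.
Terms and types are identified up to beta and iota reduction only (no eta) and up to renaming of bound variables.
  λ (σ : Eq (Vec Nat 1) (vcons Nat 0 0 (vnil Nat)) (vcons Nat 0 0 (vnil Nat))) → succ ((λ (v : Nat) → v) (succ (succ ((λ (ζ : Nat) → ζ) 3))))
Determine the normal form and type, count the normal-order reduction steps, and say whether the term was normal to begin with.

resulting normal form:
  λ (σ : Eq (Vec Nat 1) (vcons Nat 0 0 (vnil Nat)) (vcons Nat 0 0 (vnil Nat))) → 6
the term's type:
  Eq (Vec Nat 1) (vcons Nat 0 0 (vnil Nat)) (vcons Nat 0 0 (vnil Nat)) → Nat
steps to reach normal form (normal order): 2
term was already normal: no
first redex: a beta-redex


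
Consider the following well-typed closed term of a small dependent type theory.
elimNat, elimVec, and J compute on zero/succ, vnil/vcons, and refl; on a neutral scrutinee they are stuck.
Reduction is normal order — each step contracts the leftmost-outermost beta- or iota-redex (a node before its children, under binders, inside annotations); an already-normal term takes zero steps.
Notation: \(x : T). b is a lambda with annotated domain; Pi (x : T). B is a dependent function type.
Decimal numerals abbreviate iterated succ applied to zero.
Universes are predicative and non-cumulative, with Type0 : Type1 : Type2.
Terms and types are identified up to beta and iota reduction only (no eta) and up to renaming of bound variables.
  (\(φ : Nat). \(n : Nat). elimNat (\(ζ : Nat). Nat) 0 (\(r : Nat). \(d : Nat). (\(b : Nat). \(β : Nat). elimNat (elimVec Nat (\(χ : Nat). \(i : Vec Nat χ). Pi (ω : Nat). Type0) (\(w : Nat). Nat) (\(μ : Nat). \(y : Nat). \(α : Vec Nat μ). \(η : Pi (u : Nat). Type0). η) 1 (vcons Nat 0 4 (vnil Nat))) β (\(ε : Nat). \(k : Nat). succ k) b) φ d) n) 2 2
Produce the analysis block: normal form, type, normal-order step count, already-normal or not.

resulting normal form:
  4
type:
  Nat
steps to reach normal form (normal order): 27
started in normal form: no
first contracted redex: a beta-redex


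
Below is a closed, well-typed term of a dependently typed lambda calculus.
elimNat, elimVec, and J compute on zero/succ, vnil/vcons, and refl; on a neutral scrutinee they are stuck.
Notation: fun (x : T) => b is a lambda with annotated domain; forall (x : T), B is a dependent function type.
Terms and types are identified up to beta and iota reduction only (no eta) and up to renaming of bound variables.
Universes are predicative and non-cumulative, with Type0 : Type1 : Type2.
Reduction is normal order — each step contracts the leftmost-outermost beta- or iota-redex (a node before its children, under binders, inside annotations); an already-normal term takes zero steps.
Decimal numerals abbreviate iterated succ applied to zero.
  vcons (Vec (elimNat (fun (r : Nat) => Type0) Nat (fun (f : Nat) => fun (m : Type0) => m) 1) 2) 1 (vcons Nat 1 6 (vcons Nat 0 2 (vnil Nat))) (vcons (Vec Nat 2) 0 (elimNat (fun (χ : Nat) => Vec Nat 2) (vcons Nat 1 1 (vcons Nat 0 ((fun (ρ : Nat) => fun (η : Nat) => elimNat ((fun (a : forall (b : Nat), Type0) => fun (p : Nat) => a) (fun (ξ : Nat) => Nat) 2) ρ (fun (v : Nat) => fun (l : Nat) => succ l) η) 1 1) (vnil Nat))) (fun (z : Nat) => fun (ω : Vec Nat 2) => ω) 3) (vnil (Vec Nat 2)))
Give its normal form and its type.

normal form:
  vcons (Vec Nat 2) 1 (vcons Nat 1 6 (vcons Nat 0 2 (vnil Nat))) (vcons (Vec Nat 2) 0 (vcons Nat 1 1 (vcons Nat 0 2 (vnil Nat))) (vnil (Vec Nat 2)))
type:
  Vec (Vec Nat 2) 2


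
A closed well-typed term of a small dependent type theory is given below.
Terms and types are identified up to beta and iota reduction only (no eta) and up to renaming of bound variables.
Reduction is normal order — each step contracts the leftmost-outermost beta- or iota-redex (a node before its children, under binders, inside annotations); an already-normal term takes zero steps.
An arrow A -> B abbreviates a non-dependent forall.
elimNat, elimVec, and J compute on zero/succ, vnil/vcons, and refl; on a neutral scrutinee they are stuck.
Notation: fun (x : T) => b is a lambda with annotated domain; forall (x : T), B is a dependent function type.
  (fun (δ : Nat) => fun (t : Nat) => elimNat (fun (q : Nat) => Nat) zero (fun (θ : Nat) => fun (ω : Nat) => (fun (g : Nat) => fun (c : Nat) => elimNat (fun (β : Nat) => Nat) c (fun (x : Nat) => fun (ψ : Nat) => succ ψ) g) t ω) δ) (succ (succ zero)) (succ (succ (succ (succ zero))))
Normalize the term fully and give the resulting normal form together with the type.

reduced normal form:
  succ (succ (succ (succ (succ (succ (succ (succ zero)))))))
type:
  Nat
observation: the leftmost-outermost redex is a beta-redex, and normalization takes 39 steps.


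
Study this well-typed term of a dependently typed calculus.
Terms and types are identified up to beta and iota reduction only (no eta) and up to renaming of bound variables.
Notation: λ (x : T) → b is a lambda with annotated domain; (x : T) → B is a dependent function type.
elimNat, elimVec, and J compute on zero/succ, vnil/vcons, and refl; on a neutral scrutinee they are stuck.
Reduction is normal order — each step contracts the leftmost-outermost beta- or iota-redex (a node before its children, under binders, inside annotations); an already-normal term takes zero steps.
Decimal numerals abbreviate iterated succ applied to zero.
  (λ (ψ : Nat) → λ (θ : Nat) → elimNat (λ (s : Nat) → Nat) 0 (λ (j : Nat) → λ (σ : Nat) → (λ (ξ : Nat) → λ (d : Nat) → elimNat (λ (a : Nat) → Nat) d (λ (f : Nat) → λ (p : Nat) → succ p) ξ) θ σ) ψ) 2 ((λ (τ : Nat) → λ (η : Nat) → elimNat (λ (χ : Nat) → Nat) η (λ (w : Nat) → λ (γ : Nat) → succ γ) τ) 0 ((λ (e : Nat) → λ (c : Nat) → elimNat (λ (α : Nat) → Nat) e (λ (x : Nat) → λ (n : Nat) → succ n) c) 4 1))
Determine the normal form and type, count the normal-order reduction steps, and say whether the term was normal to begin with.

normal form:
  10
the term's type:
  Nat
steps to reach normal form (normal order): 63
started in normal form: no
first contracted redex: a beta-redex


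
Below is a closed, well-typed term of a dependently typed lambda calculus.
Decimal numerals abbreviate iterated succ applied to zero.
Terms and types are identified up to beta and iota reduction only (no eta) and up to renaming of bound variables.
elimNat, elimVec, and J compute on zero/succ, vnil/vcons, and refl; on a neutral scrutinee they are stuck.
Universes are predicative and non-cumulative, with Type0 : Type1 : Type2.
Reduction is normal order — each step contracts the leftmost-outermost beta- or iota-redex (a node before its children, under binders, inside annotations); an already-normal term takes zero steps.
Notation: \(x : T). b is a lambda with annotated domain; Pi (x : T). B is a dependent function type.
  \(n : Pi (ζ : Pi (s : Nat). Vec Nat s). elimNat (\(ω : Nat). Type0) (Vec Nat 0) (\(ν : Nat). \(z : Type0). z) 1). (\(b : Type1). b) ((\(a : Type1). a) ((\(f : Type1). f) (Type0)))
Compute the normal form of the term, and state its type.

normal form:
  \(n : Pi (ζ : Pi (s : Nat). Vec Nat s). Vec Nat 0). Type0
the term's type:
  Pi (n : Pi (ζ : Pi (s : Nat). Vec Nat s). Vec Nat 0). Type1
observation: the leftmost-outermost redex is an elimNat iota-redex, and normalization takes 7 steps.


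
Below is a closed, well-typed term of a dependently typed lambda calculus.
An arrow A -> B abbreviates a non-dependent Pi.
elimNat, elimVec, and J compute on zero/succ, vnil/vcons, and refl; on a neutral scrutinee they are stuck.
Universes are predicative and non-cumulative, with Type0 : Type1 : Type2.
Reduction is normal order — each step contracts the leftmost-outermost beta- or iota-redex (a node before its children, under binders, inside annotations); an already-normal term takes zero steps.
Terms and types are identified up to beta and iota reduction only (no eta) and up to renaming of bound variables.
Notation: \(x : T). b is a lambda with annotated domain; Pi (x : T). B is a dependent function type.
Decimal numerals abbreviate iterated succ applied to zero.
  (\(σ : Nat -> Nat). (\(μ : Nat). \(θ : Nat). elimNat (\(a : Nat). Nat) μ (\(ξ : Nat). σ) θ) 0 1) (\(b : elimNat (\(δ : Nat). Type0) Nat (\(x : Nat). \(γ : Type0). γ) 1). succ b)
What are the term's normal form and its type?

normal form:
  1
inferred type:
  Nat
observation: contracting a beta-redex first, the term normalizes in 7 steps.


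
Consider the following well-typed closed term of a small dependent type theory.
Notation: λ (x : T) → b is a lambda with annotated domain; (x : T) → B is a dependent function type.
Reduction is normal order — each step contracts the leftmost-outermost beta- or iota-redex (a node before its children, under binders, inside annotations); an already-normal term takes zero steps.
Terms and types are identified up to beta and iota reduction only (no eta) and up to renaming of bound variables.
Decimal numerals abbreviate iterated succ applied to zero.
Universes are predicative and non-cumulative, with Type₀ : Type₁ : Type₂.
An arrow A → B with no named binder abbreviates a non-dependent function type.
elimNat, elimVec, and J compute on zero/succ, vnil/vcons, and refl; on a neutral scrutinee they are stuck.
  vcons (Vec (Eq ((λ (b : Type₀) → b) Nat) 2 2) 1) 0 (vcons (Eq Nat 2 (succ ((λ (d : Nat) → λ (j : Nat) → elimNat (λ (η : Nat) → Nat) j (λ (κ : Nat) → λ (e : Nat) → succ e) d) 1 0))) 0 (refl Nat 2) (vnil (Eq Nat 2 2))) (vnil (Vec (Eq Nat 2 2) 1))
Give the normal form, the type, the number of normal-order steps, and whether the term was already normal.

normal form:
  vcons (Vec (Eq Nat 2 2) 1) 0 (vcons (Eq Nat 2 2) 0 (refl Nat 2) (vnil (Eq Nat 2 2))) (vnil (Vec (Eq Nat 2 2) 1))
inferred type:
  Vec (Vec (Eq Nat 2 2) 1) 1
reduction steps (normal order): 7
started in normal form: no
first contracted redex: a beta-redex


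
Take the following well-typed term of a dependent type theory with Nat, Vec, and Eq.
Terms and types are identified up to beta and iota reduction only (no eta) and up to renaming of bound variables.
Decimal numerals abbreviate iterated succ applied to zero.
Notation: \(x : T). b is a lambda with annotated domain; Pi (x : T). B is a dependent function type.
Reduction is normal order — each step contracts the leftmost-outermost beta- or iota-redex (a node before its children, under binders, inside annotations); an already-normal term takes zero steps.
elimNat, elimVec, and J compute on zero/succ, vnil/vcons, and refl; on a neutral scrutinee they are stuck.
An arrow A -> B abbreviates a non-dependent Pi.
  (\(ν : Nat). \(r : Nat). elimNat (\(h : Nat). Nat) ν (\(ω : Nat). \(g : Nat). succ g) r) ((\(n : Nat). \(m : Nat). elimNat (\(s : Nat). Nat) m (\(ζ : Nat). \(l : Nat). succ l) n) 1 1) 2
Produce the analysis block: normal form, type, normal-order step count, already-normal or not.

reduced normal form:
  4
the term's type:
  Nat
steps to reach normal form (normal order): 15
started in normal form: no
first contracted redex: a beta-redex


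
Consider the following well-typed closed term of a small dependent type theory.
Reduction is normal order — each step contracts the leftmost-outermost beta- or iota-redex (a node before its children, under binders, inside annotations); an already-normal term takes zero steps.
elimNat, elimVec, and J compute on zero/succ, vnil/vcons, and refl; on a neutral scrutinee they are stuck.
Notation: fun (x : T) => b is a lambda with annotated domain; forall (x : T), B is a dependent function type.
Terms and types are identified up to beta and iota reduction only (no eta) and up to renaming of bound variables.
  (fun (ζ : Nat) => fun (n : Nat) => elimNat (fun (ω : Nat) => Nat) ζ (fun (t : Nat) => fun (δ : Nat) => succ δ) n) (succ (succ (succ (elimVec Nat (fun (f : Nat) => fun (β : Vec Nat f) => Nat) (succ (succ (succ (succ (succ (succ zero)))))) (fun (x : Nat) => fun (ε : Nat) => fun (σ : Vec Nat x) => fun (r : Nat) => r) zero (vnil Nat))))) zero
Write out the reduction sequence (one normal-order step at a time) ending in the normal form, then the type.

normal-order reduction:
  (fun (ζ : Nat) => fun (n : Nat) => elimNat (fun (ω : Nat) => Nat) ζ (fun (t : Nat) => fun (δ : Nat) => succ δ) n) (succ (succ (succ (elimVec Nat (fun (f : Nat) => fun (β : Vec Nat f) => Nat) (succ (succ (succ (succ (succ (succ zero)))))) (fun (x : Nat) => fun (ε : Nat) => fun (σ : Vec Nat x) => fun (r : Nat) => r) zero (vnil Nat))))) zero
  ~> (fun (ζ : Nat) => elimNat (fun (n : Nat) => Nat) (succ (succ (succ (elimVec Nat (fun (ω : Nat) => fun (t : Vec Nat ω) => Nat) (succ (succ (succ (succ (succ (succ zero)))))) (fun (δ : Nat) => fun (f : Nat) => fun (β : Vec Nat δ) => fun (x : Nat) => x) zero (vnil Nat))))) (fun (ε : Nat) => fun (σ : Nat) => succ σ) ζ) zero
  ~> elimNat (fun (ζ : Nat) => Nat) (succ (succ (succ (elimVec Nat (fun (n : Nat) => fun (ω : Vec Nat n) => Nat) (succ (succ (succ (succ (succ (succ zero)))))) (fun (t : Nat) => fun (δ : Nat) => fun (f : Vec Nat t) => fun (β : Nat) => β) zero (vnil Nat))))) (fun (x : Nat) => fun (ε : Nat) => succ ε) zero
  ~> succ (succ (succ (elimVec Nat (fun (ζ : Nat) => fun (n : Vec Nat ζ) => Nat) (succ (succ (succ (succ (succ (succ zero)))))) (fun (ω : Nat) => fun (t : Nat) => fun (δ : Vec Nat ω) => fun (f : Nat) => f) zero (vnil Nat))))
  ~> succ (succ (succ (succ (succ (succ (succ (succ (succ zero))))))))
the term's type:
  Nat


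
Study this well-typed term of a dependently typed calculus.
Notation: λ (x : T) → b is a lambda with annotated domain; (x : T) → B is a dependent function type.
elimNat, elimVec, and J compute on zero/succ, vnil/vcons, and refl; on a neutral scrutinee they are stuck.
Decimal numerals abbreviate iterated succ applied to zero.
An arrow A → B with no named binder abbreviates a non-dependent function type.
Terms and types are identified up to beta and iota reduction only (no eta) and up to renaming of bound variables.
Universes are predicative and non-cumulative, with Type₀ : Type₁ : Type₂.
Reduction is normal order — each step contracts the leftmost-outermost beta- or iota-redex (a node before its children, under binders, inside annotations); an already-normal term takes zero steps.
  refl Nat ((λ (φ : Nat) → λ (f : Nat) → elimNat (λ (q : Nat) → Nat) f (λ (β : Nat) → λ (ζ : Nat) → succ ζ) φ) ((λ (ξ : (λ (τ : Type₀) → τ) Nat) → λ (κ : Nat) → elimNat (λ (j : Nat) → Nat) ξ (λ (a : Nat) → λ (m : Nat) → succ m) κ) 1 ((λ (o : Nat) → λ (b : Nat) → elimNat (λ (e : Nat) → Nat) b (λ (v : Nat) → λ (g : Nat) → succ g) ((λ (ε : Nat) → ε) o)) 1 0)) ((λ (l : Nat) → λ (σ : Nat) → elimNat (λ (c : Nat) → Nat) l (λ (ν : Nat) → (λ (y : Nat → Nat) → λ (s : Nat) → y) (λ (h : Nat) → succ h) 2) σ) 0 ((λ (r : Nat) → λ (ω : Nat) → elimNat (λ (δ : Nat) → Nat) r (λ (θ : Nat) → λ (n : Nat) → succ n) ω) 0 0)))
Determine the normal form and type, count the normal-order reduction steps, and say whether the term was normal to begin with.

reduced normal form:
  refl Nat 2
type:
  Eq Nat 2 2
reduction steps (normal order): 30
already normal: no
first redex: a beta-redex


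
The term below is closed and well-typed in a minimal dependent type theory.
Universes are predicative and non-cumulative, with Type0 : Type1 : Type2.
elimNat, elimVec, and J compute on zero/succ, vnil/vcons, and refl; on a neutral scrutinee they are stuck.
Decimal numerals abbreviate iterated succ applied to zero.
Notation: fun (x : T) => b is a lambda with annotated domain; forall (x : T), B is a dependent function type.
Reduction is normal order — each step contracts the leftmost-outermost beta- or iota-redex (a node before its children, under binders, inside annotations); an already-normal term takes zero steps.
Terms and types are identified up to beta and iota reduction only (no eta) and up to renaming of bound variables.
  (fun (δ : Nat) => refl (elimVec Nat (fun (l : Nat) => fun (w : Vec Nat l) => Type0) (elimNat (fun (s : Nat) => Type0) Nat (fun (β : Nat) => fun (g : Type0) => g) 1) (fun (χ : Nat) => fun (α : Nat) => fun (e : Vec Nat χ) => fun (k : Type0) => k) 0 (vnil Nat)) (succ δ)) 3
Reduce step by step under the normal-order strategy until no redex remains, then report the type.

normal-order reduction:
  (fun (δ : Nat) => refl (elimVec Nat (fun (l : Nat) => fun (w : Vec Nat l) => Type0) (elimNat (fun (s : Nat) => Type0) Nat (fun (β : Nat) => fun (g : Type0) => g) 1) (fun (χ : Nat) => fun (α : Nat) => fun (e : Vec Nat χ) => fun (k : Type0) => k) 0 (vnil Nat)) (succ δ)) 3
  ~> refl (elimVec Nat (fun (δ : Nat) => fun (l : Vec Nat δ) => Type0) (elimNat (fun (w : Nat) => Type0) Nat (fun (s : Nat) => fun (β : Type0) => β) 1) (fun (g : Nat) => fun (χ : Nat) => fun (α : Vec Nat g) => fun (e : Type0) => e) 0 (vnil Nat)) 4
  ~> refl (elimNat (fun (δ : Nat) => Type0) Nat (fun (l : Nat) => fun (w : Type0) => w) 1) 4
  ~> refl ((fun (δ : Nat) => fun (l : Type0) => l) 0 (elimNat (fun (w : Nat) => Type0) Nat (fun (s : Nat) => fun (β : Type0) => β) 0)) 4
  ~> refl ((fun (δ : Type0) => δ) (elimNat (fun (l : Nat) => Type0) Nat (fun (w : Nat) => fun (s : Type0) => s) 0)) 4
  ~> refl (elimNat (fun (δ : Nat) => Type0) Nat (fun (l : Nat) => fun (w : Type0) => w) 0) 4
  ~> refl Nat 4
type:
  Eq Nat 4 4


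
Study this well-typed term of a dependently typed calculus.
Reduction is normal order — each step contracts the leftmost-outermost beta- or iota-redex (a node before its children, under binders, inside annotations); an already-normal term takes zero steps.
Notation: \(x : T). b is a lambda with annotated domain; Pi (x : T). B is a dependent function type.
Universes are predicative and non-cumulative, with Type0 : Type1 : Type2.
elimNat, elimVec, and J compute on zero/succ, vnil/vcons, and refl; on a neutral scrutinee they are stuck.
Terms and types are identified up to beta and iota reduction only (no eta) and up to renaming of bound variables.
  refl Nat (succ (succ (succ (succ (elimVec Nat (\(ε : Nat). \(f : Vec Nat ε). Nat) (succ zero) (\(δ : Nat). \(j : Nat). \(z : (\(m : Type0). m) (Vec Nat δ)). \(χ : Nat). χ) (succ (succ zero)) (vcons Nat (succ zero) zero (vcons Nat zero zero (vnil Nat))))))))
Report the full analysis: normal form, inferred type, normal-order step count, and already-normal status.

resulting normal form:
  refl Nat (succ (succ (succ (succ (succ zero)))))
inferred type:
  Eq Nat (succ (succ (succ (succ (succ zero))))) (succ (succ (succ (succ (succ zero)))))
reduction steps (normal order): 11
term was already normal: no
first redex: an elimVec iota-redex


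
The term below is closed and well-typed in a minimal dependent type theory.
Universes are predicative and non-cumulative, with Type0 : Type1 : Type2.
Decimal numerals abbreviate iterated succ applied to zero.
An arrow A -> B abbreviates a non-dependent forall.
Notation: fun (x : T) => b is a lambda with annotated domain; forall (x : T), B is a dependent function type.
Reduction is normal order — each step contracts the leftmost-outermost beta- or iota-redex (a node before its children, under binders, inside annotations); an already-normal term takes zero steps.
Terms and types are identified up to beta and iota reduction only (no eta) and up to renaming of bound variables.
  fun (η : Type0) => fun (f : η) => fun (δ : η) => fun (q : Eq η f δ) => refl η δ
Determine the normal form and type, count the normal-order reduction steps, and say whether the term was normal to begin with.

resulting normal form:
  fun (η : Type0) => fun (f : η) => fun (δ : η) => fun (q : Eq η f δ) => refl η δ
inferred type:
  forall (η : Type0), forall (f : η), forall (δ : η), Eq η f δ -> Eq η δ δ
reduction steps (normal order): 0
already normal: yes


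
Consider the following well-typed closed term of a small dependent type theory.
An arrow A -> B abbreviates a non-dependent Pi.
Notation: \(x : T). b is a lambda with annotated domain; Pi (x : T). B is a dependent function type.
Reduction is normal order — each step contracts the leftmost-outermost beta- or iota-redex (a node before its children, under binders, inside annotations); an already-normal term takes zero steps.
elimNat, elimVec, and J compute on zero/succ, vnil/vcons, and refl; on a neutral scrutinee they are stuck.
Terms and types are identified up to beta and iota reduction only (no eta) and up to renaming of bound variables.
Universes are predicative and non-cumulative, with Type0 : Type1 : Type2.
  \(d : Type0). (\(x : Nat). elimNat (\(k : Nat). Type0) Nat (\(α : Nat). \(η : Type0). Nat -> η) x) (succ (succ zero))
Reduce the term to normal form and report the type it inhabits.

reduced normal form:
  \(d : Type0). Nat -> Nat -> Nat
type:
  Type0 -> Type0


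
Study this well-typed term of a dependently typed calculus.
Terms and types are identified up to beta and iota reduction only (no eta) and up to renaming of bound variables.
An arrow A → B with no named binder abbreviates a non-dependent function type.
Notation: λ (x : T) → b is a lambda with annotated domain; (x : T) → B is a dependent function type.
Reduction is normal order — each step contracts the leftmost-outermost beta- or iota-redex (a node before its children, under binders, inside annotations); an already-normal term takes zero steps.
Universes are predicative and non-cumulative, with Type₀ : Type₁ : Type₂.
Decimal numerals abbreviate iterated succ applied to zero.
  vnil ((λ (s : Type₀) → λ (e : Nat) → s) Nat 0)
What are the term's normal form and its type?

reduced normal form:
  vnil Nat
the term's type:
  Vec Nat 0
observation: the leftmost-outermost redex is a beta-redex, and normalization takes 2 steps.


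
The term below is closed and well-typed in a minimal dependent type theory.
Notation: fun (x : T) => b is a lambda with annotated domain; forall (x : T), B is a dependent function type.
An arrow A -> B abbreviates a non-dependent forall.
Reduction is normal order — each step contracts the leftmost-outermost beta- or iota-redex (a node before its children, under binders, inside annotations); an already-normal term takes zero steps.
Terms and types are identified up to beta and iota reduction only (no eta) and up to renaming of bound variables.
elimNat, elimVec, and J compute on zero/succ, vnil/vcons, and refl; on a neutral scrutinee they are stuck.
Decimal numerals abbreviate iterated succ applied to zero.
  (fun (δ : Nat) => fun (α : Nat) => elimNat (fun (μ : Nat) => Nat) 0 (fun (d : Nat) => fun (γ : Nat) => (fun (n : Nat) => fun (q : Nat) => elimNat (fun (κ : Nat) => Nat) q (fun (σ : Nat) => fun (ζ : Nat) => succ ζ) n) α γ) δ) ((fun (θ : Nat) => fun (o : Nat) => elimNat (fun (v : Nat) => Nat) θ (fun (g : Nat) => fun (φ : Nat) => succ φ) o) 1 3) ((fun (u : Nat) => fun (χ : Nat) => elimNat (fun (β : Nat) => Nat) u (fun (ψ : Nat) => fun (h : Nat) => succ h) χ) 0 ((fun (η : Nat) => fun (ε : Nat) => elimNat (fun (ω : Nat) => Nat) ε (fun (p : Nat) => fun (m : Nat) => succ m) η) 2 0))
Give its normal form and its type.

normal form:
  8
type:
  Nat


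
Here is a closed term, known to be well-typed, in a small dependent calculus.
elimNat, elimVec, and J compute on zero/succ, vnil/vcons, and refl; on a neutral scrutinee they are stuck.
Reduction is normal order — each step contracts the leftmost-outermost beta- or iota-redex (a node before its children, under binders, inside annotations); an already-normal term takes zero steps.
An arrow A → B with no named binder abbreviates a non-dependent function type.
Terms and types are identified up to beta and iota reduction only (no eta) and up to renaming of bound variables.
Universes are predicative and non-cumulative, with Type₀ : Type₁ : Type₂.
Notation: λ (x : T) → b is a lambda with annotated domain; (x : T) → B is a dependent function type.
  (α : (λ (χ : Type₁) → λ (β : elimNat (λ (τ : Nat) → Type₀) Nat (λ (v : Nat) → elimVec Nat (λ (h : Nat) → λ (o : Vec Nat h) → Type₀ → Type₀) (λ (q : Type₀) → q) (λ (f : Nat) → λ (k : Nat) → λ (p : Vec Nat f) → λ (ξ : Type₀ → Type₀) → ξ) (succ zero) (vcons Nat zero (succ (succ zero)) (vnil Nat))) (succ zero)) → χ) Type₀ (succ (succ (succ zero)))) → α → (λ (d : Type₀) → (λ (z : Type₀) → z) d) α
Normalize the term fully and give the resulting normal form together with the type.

normal form:
  (α : Type₀) → α → α
type:
  Type₁
observation: 4 normal-order steps normalize the term, beginning with a beta-redex.


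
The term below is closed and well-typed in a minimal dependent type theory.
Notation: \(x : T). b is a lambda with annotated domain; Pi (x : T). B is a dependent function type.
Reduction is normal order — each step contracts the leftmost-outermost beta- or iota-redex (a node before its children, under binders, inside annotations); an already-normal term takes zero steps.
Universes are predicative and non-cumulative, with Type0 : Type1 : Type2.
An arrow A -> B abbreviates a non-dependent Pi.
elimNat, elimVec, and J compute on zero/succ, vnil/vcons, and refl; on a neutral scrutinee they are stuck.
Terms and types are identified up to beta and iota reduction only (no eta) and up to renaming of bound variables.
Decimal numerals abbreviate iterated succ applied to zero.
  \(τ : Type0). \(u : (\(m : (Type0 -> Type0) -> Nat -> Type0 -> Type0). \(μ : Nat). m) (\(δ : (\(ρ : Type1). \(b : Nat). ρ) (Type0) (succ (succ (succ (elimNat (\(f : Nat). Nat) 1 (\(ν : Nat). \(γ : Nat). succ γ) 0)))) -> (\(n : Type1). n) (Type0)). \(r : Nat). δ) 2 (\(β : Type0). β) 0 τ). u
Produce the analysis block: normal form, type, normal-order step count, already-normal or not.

resulting normal form:
  \(τ : Type0). \(u : τ). u
inferred type:
  Pi (τ : Type0). τ -> τ
steps to reach normal form (normal order): 5
started in normal form: no
first redex: a beta-redex


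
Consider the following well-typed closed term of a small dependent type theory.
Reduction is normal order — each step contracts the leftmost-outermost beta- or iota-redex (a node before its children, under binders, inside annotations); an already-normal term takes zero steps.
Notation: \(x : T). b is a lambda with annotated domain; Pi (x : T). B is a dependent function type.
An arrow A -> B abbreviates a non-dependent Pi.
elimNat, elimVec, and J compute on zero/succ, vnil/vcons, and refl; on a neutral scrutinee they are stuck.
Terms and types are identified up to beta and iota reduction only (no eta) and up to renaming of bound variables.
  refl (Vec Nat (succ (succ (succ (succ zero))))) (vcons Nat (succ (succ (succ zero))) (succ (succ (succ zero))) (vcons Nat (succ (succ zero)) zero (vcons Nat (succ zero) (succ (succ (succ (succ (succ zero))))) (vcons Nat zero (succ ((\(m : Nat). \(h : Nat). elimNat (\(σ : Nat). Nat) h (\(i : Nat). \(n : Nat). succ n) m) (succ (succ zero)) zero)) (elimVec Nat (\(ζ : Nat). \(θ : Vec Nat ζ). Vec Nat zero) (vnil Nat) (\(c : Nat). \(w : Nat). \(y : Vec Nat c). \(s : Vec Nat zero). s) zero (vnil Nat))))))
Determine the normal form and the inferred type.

reduced normal form:
  refl (Vec Nat (succ (succ (succ (succ zero))))) (vcons Nat (succ (succ (succ zero))) (succ (succ (succ zero))) (vcons Nat (succ (succ zero)) zero (vcons Nat (succ zero) (succ (succ (succ (succ (succ zero))))) (vcons Nat zero (succ (succ (succ zero))) (vnil Nat)))))
the term's type:
  Eq (Vec Nat (succ (succ (succ (succ zero))))) (vcons Nat (succ (succ (succ zero))) (succ (succ (succ zero))) (vcons Nat (succ (succ zero)) zero (vcons Nat (succ zero) (succ (succ (succ (succ (succ zero))))) (vcons Nat zero (succ (succ (succ zero))) (vnil Nat))))) (vcons Nat (succ (succ (succ zero))) (succ (succ (succ zero))) (vcons Nat (succ (succ zero)) zero (vcons Nat (succ zero) (succ (succ (succ (succ (succ zero))))) (vcons Nat zero (succ (succ (succ zero))) (vnil Nat)))))
observation: reduction starts at a beta-redex, and 10 normal-order steps reach the normal form.


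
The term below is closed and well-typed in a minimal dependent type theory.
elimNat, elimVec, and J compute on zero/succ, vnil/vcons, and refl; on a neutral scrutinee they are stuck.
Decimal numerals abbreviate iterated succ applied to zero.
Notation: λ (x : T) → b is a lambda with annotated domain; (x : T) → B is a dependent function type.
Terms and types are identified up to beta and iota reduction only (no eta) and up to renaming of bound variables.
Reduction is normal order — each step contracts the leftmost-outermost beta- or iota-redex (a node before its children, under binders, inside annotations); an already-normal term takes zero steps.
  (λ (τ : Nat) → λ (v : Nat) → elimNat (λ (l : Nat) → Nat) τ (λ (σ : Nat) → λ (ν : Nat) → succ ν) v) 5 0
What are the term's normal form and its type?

normal form:
  5
inferred type:
  Nat


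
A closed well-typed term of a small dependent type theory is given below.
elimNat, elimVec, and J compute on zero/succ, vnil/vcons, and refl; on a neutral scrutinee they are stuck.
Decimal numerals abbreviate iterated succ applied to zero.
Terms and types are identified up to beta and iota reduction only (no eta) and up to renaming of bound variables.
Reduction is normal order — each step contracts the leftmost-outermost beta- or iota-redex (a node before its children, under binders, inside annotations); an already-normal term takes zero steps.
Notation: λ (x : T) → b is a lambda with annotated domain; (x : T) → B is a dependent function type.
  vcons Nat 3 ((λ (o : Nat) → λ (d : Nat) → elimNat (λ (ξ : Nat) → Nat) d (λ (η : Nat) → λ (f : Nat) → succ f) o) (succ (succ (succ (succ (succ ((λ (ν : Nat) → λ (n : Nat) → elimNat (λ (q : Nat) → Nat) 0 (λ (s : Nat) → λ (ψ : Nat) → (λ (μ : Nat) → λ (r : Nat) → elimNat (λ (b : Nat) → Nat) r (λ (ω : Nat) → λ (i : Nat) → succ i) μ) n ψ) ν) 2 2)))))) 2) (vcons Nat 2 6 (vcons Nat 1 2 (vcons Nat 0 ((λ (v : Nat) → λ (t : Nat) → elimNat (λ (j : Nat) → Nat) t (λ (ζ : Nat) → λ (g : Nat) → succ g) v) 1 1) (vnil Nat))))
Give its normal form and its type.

normal form:
  vcons Nat 3 11 (vcons Nat 2 6 (vcons Nat 1 2 (vcons Nat 0 2 (vnil Nat))))
inferred type:
  Vec Nat 4


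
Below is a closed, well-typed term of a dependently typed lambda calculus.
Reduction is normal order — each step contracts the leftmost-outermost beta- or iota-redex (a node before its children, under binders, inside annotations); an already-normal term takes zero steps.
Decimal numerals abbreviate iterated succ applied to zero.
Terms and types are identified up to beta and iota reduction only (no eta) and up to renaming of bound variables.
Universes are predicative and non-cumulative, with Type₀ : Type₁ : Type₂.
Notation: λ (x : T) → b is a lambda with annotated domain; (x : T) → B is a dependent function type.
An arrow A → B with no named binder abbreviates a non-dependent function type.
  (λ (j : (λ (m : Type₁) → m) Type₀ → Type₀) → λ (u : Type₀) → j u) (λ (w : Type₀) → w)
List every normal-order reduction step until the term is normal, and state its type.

normal-order reduction:
  (λ (j : (λ (m : Type₁) → m) Type₀ → Type₀) → λ (u : Type₀) → j u) (λ (w : Type₀) → w)
  ~> λ (j : Type₀) → (λ (m : Type₀) → m) j
  ~> λ (j : Type₀) → j
inferred type:
  Type₀ → Type₀


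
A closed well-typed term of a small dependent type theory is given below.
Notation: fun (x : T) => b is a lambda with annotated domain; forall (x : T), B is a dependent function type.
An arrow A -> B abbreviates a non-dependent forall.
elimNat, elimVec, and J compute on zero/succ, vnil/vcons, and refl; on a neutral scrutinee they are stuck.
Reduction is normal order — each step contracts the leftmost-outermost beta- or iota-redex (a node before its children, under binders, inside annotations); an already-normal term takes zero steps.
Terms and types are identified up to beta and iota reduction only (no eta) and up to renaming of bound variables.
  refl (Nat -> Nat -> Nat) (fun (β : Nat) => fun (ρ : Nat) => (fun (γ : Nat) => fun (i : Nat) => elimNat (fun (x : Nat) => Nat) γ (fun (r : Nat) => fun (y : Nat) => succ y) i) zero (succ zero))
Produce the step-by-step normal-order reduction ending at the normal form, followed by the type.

normal-order reduction sequence:
  refl (Nat -> Nat -> Nat) (fun (β : Nat) => fun (ρ : Nat) => (fun (γ : Nat) => fun (i : Nat) => elimNat (fun (x : Nat) => Nat) γ (fun (r : Nat) => fun (y : Nat) => succ y) i) zero (succ zero))
  ~> refl (Nat -> Nat -> Nat) (fun (β : Nat) => fun (ρ : Nat) => (fun (γ : Nat) => elimNat (fun (i : Nat) => Nat) zero (fun (x : Nat) => fun (r : Nat) => succ r) γ) (succ zero))
  ~> refl (Nat -> Nat -> Nat) (fun (β : Nat) => fun (ρ : Nat) => elimNat (fun (γ : Nat) => Nat) zero (fun (i : Nat) => fun (x : Nat) => succ x) (succ zero))
  ~> refl (Nat -> Nat -> Nat) (fun (β : Nat) => fun (ρ : Nat) => (fun (γ : Nat) => fun (i : Nat) => succ i) zero (elimNat (fun (x : Nat) => Nat) zero (fun (r : Nat) => fun (y : Nat) => succ y) zero))
  ~> refl (Nat -> Nat -> Nat) (fun (β : Nat) => fun (ρ : Nat) => (fun (γ : Nat) => succ γ) (elimNat (fun (i : Nat) => Nat) zero (fun (x : Nat) => fun (r : Nat) => succ r) zero))
  ~> refl (Nat -> Nat -> Nat) (fun (β : Nat) => fun (ρ : Nat) => succ (elimNat (fun (γ : Nat) => Nat) zero (fun (i : Nat) => fun (x : Nat) => succ x) zero))
  ~> refl (Nat -> Nat -> Nat) (fun (β : Nat) => fun (ρ : Nat) => succ zero)
inferred type:
  Eq (Nat -> Nat -> Nat) (fun (β : Nat) => fun (ρ : Nat) => succ zero) (fun (γ : Nat) => fun (i : Nat) => succ zero)


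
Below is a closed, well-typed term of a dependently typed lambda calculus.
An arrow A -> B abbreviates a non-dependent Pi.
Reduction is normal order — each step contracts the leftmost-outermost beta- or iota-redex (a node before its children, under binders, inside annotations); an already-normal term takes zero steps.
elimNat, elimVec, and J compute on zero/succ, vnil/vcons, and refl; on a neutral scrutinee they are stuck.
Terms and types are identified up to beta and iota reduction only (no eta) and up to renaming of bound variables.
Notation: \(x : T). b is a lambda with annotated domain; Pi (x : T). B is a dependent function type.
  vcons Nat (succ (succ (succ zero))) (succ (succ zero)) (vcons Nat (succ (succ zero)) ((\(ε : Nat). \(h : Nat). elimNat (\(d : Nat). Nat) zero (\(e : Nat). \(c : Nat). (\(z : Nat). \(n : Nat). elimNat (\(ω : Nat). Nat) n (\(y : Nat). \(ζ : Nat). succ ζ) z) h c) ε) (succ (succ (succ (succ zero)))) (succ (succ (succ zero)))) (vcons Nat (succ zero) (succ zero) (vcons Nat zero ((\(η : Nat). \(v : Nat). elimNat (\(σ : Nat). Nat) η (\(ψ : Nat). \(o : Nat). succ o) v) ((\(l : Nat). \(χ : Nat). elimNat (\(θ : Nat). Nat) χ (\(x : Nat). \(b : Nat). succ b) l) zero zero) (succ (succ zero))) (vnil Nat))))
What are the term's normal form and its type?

resulting normal form:
  vcons Nat (succ (succ (succ zero))) (succ (succ zero)) (vcons Nat (succ (succ zero)) (succ (succ (succ (succ (succ (succ (succ (succ (succ (succ (succ (succ zero)))))))))))) (vcons Nat (succ zero) (succ zero) (vcons Nat zero (succ (succ zero)) (vnil Nat))))
type:
  Vec Nat (succ (succ (succ (succ zero))))
observation: contracting a beta-redex first, the term normalizes in 75 steps.


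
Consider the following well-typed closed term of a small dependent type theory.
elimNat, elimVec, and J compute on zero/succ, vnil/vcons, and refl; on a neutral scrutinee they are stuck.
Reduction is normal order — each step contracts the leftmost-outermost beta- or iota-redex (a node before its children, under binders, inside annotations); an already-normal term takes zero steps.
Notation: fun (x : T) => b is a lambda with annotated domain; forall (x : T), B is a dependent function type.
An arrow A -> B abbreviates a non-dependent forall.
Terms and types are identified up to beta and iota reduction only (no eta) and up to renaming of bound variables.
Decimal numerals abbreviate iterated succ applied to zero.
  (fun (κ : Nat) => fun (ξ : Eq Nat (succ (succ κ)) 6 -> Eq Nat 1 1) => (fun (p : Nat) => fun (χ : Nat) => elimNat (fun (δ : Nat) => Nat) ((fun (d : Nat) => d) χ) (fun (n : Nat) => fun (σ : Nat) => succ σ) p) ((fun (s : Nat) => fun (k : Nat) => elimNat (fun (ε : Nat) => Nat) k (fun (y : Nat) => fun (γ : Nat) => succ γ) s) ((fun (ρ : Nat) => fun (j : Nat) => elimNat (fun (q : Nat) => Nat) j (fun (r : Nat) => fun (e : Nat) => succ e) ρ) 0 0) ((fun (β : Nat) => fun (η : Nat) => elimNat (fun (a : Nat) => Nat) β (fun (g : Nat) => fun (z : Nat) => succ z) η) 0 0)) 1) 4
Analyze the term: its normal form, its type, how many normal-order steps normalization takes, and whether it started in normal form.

reduced normal form:
  fun (κ : Eq Nat 6 6 -> Eq Nat 1 1) => 1
inferred type:
  (Eq Nat 6 6 -> Eq Nat 1 1) -> Nat
steps to reach normal form (normal order): 14
already normal: no
first contracted redex: a beta-redex


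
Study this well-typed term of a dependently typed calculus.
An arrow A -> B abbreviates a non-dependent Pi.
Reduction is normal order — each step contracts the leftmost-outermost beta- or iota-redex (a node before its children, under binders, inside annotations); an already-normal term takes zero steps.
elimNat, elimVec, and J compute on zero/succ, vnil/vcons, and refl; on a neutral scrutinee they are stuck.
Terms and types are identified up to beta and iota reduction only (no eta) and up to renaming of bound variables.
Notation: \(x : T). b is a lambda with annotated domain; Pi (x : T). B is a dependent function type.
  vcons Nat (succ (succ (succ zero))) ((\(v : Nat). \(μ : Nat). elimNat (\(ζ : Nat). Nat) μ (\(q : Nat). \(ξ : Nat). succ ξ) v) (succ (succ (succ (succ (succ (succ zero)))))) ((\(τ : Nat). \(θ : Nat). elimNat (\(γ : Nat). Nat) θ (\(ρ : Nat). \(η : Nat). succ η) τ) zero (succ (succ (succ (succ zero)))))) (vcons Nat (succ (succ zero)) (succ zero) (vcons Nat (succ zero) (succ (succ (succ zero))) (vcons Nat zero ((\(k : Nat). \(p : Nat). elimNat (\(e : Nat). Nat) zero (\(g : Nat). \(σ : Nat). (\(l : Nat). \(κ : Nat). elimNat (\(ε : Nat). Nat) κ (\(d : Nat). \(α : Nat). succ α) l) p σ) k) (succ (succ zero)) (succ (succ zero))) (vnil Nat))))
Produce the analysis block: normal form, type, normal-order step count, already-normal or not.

normal form:
  vcons Nat (succ (succ (succ zero))) (succ (succ (succ (succ (succ (succ (succ (succ (succ (succ zero)))))))))) (vcons Nat (succ (succ zero)) (succ zero) (vcons Nat (succ zero) (succ (succ (succ zero))) (vcons Nat zero (succ (succ (succ (succ zero)))) (vnil Nat))))
the term's type:
  Vec Nat (succ (succ (succ (succ zero))))
steps to reach normal form (normal order): 51
term was already normal: no
first contracted redex: a beta-redex


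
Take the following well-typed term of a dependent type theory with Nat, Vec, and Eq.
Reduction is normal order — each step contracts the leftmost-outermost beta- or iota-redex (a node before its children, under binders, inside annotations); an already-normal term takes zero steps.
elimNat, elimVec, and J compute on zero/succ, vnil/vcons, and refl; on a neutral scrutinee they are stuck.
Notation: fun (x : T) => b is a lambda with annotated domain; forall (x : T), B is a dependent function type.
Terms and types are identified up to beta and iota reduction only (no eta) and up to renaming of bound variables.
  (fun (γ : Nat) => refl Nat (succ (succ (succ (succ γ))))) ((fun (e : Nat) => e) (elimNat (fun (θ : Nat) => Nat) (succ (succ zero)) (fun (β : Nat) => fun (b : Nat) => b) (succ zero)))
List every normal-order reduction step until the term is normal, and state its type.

normal-order reduction sequence:
  (fun (γ : Nat) => refl Nat (succ (succ (succ (succ γ))))) ((fun (e : Nat) => e) (elimNat (fun (θ : Nat) => Nat) (succ (succ zero)) (fun (β : Nat) => fun (b : Nat) => b) (succ zero)))
  ~> refl Nat (succ (succ (succ (succ ((fun (γ : Nat) => γ) (elimNat (fun (e : Nat) => Nat) (succ (succ zero)) (fun (θ : Nat) => fun (β : Nat) => β) (succ zero)))))))
  ~> refl Nat (succ (succ (succ (succ (elimNat (fun (γ : Nat) => Nat) (succ (succ zero)) (fun (e : Nat) => fun (θ : Nat) => θ) (succ zero))))))
  ~> refl Nat (succ (succ (succ (succ ((fun (γ : Nat) => fun (e : Nat) => e) zero (elimNat (fun (θ : Nat) => Nat) (succ (succ zero)) (fun (β : Nat) => fun (b : Nat) => b) zero))))))
  ~> refl Nat (succ (succ (succ (succ ((fun (γ : Nat) => γ) (elimNat (fun (e : Nat) => Nat) (succ (succ zero)) (fun (θ : Nat) => fun (β : Nat) => β) zero))))))
  ~> refl Nat (succ (succ (succ (succ (elimNat (fun (γ : Nat) => Nat) (succ (succ zero)) (fun (e : Nat) => fun (θ : Nat) => θ) zero)))))
  ~> refl Nat (succ (succ (succ (succ (succ (succ zero))))))
type:
  Eq Nat (succ (succ (succ (succ (succ (succ zero)))))) (succ (succ (succ (succ (succ (succ zero))))))
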